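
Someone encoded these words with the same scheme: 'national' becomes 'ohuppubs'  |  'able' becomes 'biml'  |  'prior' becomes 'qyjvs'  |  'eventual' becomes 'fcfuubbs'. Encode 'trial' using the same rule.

A repeating key of period 2 is used — shifts +1, +7 over and over.
Applying it to trial: t+1=u, r+7=y, i+1=j, a+7=h, l+1=m.

uyjhm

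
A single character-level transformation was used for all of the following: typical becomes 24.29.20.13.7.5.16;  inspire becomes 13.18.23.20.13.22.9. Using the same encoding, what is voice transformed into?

The number is (letter's place in the alphabet, a=1) + 4.
For voice: v=22→26, o=15→19, i=9→13, c=3→7, e=5→9.

26.19.13.7.9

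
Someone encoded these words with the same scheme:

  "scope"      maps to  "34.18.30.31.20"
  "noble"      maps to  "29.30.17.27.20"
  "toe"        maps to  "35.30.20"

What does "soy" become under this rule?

34.30.40

Letters become their 1-based position plus 15 (so a→16, b→17, …).
Applying it to soy: s=19→34, o=15→30, y=25→40.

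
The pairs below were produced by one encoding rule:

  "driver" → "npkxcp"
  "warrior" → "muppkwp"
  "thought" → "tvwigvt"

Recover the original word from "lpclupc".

d(3)→n(13) and r(17)→p(15) fit y≡15x+20 (mod 26); the inverse of 15 mod 26 is 7. Each letter's alphabet position (a=0..z=25) is mapped through 15·x+20 mod 26 — an affine cipher.
Undoing it on lpclupc: l(11)→7·(11−20)≡15=p; p(15)→7·(15−20)≡17=r; c(2)→7·(2−20)≡4=e; l(11)→7·(11−20)≡15=p; u(20)→7·(20−20)≡0=a; p(15)→7·(15−20)≡17=r; c(2)→7·(2−20)≡4=e (all mod 26).

prepare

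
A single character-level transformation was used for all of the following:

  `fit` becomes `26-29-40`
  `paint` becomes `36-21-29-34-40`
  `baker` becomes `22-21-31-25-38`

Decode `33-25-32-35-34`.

melon

f is letter #6 and maps to 26: an offset of 20. Letters become their 1-based position plus 20 (so a→21, b→22, …).
Reversing it on 33-25-32-35-34: 33→(33−20)÷1=13=m, 25→(25−20)÷1=5=e, 32→(32−20)÷1=12=l, 35→(35−20)÷1=15=o, 34→(34−20)÷1=14=n.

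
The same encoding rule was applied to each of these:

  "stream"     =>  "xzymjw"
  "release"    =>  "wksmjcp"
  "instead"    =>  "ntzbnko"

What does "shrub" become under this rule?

xnyck

In stream: s→x is +5, t→z is +6, r→y is +7, e→m is +8 — the shift increases by 1 each position. The shift increases by 1 at each position, starting from +5: 5, 6, 7, ….
On shrub: s+5=x, h+6=n, r+7=y, u+8=c, b+9=k.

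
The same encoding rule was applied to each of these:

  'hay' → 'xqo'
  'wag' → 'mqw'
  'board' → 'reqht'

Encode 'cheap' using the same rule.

Compare letters: h→x is +16, a→q is +16, y→o is +16 — a constant shift. This is a Caesar cipher with shift 16.
For cheap: c+16=s, h+16=x, e+16=u, a+16=q, p+16=f.

sxuqf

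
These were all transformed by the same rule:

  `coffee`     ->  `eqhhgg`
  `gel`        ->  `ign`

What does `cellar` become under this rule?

Compare letters: c→e is +2, o→q is +2, f→h is +2 — a constant shift. Every letter moves 2 places later in the alphabet, wrapping around z→a.
For cellar: c+2=e, e+2=g, l+2=n, l+2=n, a+2=c, r+2=t.

egnnct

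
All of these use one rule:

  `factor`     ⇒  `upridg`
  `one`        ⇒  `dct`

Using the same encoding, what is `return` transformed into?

gtijgc

Compare letters: f→u is +15, a→p is +15, c→r is +15 — a constant shift. Each letter is shifted forward by 15 in the alphabet (a Caesar shift of +15).
For return: r+15=g, e+15=t, t+15=i, u+15=j, r+15=g, n+15=c.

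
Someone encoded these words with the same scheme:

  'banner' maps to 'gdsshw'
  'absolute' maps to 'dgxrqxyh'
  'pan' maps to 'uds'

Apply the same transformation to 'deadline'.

The shift depends on letter class: consonant b→g is +5, but vowel a→d is +3. The rule splits by letter class: vowels +3, consonants +5.
For deadline: d(cons)+5=i, e(vowel)+3=h, a(vowel)+3=d, d(cons)+5=i, l(cons)+5=q, i(vowel)+3=l, n(cons)+5=s, e(vowel)+3=h.

ihdiqlsh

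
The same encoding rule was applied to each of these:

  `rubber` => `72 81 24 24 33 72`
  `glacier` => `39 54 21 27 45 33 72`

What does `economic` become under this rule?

r(#18)→72 and u(#21)→81: differences scale by 3, so n = 3·pos + 18. With a=1..z=26, the number is 3·pos + 18.
For economic: e=5→33, c=3→27, o=15→63, n=14→60, o=15→63, m=13→57, i=9→45, c=3→27.

33 27 63 60 63 57 45 27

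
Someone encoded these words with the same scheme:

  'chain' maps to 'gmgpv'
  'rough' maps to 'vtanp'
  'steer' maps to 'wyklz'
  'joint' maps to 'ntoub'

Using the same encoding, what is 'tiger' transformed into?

In chain: c→g is +4, h→m is +5, a→g is +6, i→p is +7 — the shift increases by 1 each position. Letter i (0-indexed) is shifted by i+4, so successive shifts are 4, 5, 6, ….
For tiger: t+4=x, i+5=n, g+6=m, e+7=l, r+8=z.

xnmlz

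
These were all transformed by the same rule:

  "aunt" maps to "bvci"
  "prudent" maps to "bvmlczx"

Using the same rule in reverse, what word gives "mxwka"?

scope

Two steps: reverse the string, then apply a Caesar shift of +8.
Decoding mxwka: shift back: m−8=e, x−8=p, w−8=o, k−8=c, a−8=s → epocs; then reverse → scope.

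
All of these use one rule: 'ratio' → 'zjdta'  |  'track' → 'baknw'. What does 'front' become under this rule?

In ratio: r→z is +8, a→j is +9, t→d is +10, i→t is +11 — the shift increases by 1 each position. Each letter shifts forward by (position + 8), i.e. 8, 9, 10, … — the shift grows by one for each successive letter.
For front: f+8=n, r+9=a, o+10=y, n+11=y, t+12=f.

nayyf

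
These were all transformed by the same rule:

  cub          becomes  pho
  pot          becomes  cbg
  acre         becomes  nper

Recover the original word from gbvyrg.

toilet

Compare letters: c→p is +13, u→h is +13, b→o is +13 — a constant shift. It's a constant shift of +13 (ROT13).
Reversing it on gbvyrg: g−13=t, b−13=o, v−13=i, y−13=l, r−13=e, g−13=t.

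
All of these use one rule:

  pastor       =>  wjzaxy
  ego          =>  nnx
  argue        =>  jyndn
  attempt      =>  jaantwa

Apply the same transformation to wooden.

dxxknu

The rule splits by letter class: vowels +9, consonants +7.
Applying it to wooden: w(cons)+7=d, o(vowel)+9=x, o(vowel)+9=x, d(cons)+7=k, e(vowel)+9=n, n(cons)+7=u.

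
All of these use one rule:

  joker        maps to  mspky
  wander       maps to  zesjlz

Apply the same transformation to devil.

giaos

The shift increases by 1 at each position, starting from +3: 3, 4, 5, ….
For devil: d+3=g, e+4=i, v+5=a, i+6=o, l+7=s.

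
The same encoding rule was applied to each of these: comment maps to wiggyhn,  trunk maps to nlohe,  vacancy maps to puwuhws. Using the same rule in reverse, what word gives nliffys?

Compare letters: c→w is +20, o→i is +20, m→g is +20 — a constant shift. It's a constant shift of +20 (ROT20).
Undoing it on nliffys: n−20=t, l−20=r, i−20=o, f−20=l, f−20=l, y−20=e, s−20=y.

trolley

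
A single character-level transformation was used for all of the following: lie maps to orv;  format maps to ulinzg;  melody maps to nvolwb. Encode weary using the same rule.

dvzib

Each pair mirrors across the alphabet (l↔o, i↔r, e↔v): positions sum to 25. Each letter is replaced by its mirror in the alphabet: a↔z, b↔y, c↔x, and so on (the Atbash cipher).
For weary: w↔d, e↔v, a↔z, r↔i, y↔b.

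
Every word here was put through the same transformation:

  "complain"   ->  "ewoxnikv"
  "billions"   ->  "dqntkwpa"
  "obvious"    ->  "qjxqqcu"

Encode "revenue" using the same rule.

tmxmpcg

Shifts by position in complain: pos 0: c→e (+2), pos 1: o→w (+8), pos 2: m→o (+2), pos 3: p→x (+8) — repeating every 2. It's a Vigenère-style cipher with numeric key [2,8]: position i shifts by key[i mod 2].
Applying it to revenue: r+2=t, e+8=m, v+2=x, e+8=m, n+2=p, u+8=c, e+2=g.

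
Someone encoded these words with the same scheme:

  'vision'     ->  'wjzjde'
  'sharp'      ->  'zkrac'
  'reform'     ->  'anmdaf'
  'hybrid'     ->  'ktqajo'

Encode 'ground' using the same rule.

v(21)→w(22) and i(8)→j(9) fit y≡25x+17 (mod 26); the inverse of 25 mod 26 is 25. Treating letters as 0–25, the rule is x ↦ 25x + 17 (mod 26).
On ground: g(6)→25·6+17≡11=l; r(17)→25·17+17≡0=a; o(14)→25·14+17≡3=d; u(20)→25·20+17≡23=x; n(13)→25·13+17≡4=e; d(3)→25·3+17≡14=o (all mod 26).

ladxeo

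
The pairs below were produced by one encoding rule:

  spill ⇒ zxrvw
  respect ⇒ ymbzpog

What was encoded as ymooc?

Letter i (0-indexed) is shifted by i+7, so successive shifts are 7, 8, 9, ….
Reversing it on ymooc: y−7=r, m−8=e, o−9=f, o−10=e, c−11=r.

refer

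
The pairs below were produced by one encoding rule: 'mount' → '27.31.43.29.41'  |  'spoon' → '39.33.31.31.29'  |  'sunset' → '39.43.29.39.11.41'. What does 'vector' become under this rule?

45.11.7.41.31.37

m(#13)→27 and o(#15)→31: differences scale by 2, so n = 2·pos + 1. The formula is n = 2×(alphabet index, a=1) + 1.
Applying it to vector: v=22→45, e=5→11, c=3→7, t=20→41, o=15→31, r=18→37.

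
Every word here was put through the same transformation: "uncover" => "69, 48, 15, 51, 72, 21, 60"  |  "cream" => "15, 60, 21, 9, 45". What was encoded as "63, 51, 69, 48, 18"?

u(#21)→69 and n(#14)→48: differences scale by 3, so n = 3·pos + 6. The formula is n = 3×(alphabet index, a=1) + 6.
Decoding 63, 51, 69, 48, 18: 63→(63−6)÷3=19=s, 51→(51−6)÷3=15=o, 69→(69−6)÷3=21=u, 48→(48−6)÷3=14=n, 18→(18−6)÷3=4=d.

sound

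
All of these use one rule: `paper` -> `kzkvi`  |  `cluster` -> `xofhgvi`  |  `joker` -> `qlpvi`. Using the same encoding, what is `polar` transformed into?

Each letter is replaced by its mirror in the alphabet: a↔z, b↔y, c↔x, and so on (the Atbash cipher).
On polar: p↔k, o↔l, l↔o, a↔z, r↔i.

klozi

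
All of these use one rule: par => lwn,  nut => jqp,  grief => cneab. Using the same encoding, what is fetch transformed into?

bapyd

Compare letters: p→l is +22, a→w is +22, r→n is +22 — a constant shift. It's a constant shift of +22 (ROT22).
For fetch: f+22=b, e+22=a, t+22=p, c+22=y, h+22=d.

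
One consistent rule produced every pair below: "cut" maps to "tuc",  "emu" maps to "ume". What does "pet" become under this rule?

The output letters match the input read backwards: cut reversed is tuc. It's just the letters in reverse order.
For pet: reverse → tep.

tep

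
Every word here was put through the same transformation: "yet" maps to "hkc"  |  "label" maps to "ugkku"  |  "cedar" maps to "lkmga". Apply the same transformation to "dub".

mak

The shift depends on letter class: consonant y→h is +9, but vowel e→k is +6. Vowels shift forward by 6 and consonants shift forward by 9.
Applying it to dub: d(cons)+9=m, u(vowel)+6=a, b(cons)+9=k.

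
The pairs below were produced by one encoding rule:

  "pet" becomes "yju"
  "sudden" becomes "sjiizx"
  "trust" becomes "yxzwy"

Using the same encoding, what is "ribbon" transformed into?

The output letters match the input read backwards, each shifted +5: pet reversed is tep. Two steps: reverse the string, then apply a Caesar shift of +5.
For ribbon: reverse → nobbir; then shift: n+5=s, o+5=t, b+5=g, b+5=g, i+5=n, r+5=w.

stggnw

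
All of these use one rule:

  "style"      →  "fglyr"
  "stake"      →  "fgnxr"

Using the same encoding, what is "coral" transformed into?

pbeny

Compare letters: s→f is +13, t→g is +13, y→l is +13 — a constant shift. This is a Caesar cipher with shift 13.
For coral: c+13=p, o+13=b, r+13=e, a+13=n, l+13=y.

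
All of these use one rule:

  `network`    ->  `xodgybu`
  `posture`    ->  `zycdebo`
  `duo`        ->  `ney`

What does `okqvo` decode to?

Compare letters: n→x is +10, e→o is +10, t→d is +10 — a constant shift. It's a constant shift of +10 (ROT10).
Reversing it on okqvo: o−10=e, k−10=a, q−10=g, v−10=l, o−10=e.

eagle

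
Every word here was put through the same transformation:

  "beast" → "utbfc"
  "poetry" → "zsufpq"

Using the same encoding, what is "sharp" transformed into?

qsbit

Read the word backwards and shift each letter +1.
For sharp: reverse → prahs; then shift: p+1=q, r+1=s, a+1=b, h+1=i, s+1=t.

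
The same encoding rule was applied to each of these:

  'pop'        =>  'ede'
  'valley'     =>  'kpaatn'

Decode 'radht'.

Every letter moves 15 places later in the alphabet, wrapping around z→a.
Undoing it on radht: r−15=c, a−15=l, d−15=o, h−15=s, t−15=e.

close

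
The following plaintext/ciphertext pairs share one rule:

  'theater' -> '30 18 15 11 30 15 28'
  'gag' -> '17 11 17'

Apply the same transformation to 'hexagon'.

t is letter #20 and maps to 30: an offset of 10. Letters become their 1-based position plus 10 (so a→11, b→12, …).
On hexagon: h=8→18, e=5→15, x=24→34, a=1→11, g=7→17, o=15→25, n=14→24.

18 15 34 11 17 25 24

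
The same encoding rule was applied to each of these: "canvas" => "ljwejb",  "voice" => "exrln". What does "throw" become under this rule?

cqaxf

This is a Caesar cipher with shift 9.
For throw: t+9=c, h+9=q, r+9=a, o+9=x, w+9=f.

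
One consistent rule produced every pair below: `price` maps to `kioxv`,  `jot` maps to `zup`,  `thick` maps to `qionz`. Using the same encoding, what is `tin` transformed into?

toz

The output letters match the input read backwards, each shifted +6: price reversed is ecirp. The word is reversed, then every letter is shifted forward by 6.
Applying it to tin: reverse → nit; then shift: n+6=t, i+6=o, t+6=z.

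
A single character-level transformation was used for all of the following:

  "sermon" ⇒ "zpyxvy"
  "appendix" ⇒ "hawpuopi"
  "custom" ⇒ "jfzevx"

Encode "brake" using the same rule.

A repeating key of period 2 is used — shifts +7, +11 over and over.
For brake: b+7=i, r+11=c, a+7=h, k+11=v, e+7=l.

ichvl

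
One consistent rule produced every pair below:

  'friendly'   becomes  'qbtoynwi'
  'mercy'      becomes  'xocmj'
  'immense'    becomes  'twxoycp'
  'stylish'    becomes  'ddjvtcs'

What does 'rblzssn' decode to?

Shifts by position in friendly: pos 0: f→q (+11), pos 1: r→b (+10), pos 2: i→t (+11), pos 3: e→o (+10) — repeating every 2. It's a Vigenère-style cipher with numeric key [11,10]: position i shifts by key[i mod 2].
Reversing it on rblzssn: r−11=g, b−10=r, l−11=a, z−10=p, s−11=h, s−10=i, n−11=c.

graphic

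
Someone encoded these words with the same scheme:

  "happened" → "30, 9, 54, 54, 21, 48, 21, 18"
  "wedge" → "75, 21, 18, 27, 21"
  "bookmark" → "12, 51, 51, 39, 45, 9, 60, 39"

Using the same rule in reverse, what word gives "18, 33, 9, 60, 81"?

h(#8)→30 and a(#1)→9: differences scale by 3, so n = 3·pos + 6. The formula is n = 3×(alphabet index, a=1) + 6.
Reversing it on 18, 33, 9, 60, 81: 18→(18−6)÷3=4=d, 33→(33−6)÷3=9=i, 9→(9−6)÷3=1=a, 60→(60−6)÷3=18=r, 81→(81−6)÷3=25=y.

diary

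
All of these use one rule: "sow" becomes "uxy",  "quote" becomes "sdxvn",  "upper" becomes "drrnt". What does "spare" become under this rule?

The shift depends on letter class: consonant s→u is +2, but vowel o→x is +9. Two shifts are in play — +9 for a/e/i/o/u, +2 for every other letter.
For spare: s(cons)+2=u, p(cons)+2=r, a(vowel)+9=j, r(cons)+2=t, e(vowel)+9=n.

urjtn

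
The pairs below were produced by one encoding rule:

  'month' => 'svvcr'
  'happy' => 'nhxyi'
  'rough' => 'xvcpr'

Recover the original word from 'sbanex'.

The shift increases by 1 at each position, starting from +6: 6, 7, 8, ….
Decoding sbanex: s−6=m, b−7=u, a−8=s, n−9=e, e−10=u, x−11=m.

museum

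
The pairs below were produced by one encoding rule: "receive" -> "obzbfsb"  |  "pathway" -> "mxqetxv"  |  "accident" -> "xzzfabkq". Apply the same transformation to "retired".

Every letter moves 23 places later in the alphabet, wrapping around z→a.
On retired: r+23=o, e+23=b, t+23=q, i+23=f, r+23=o, e+23=b, d+23=a.

obqfoba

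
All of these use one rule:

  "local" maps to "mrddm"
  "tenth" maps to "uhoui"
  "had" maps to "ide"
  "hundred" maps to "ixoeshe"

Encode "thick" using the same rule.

The shift depends on letter class: consonant l→m is +1, but vowel o→r is +3. The rule splits by letter class: vowels +3, consonants +1.
On thick: t(cons)+1=u, h(cons)+1=i, i(vowel)+3=l, c(cons)+1=d, k(cons)+1=l.

uildl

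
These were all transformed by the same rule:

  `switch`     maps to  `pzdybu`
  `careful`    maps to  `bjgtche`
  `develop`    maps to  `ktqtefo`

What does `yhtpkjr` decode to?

tuesday

s(18)→p(15) and w(22)→z(25) fit y≡9x+9 (mod 26); the inverse of 9 mod 26 is 3. Treating letters as 0–25, the rule is x ↦ 9x + 9 (mod 26).
Reversing it on yhtpkjr: y(24)→3·(24−9)≡19=t; h(7)→3·(7−9)≡20=u; t(19)→3·(19−9)≡4=e; p(15)→3·(15−9)≡18=s; k(10)→3·(10−9)≡3=d; j(9)→3·(9−9)≡0=a; r(17)→3·(17−9)≡24=y (all mod 26).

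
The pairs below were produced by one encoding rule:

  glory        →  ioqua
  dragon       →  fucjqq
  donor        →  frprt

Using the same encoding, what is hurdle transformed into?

It's a Vigenère-style cipher with numeric key [2,3]: position i shifts by key[i mod 2].
Applying it to hurdle: h+2=j, u+3=x, r+2=t, d+3=g, l+2=n, e+3=h.

jxtgnh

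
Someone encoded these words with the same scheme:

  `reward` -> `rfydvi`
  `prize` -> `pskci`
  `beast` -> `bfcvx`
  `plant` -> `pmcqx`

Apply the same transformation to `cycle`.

czeoi

In reward: r→r is +0, e→f is +1, w→y is +2, a→d is +3 — the shift increases by 1 each position. Each letter shifts forward by its position index (0, 1, 2, …) — the shift grows by one for each successive letter.
Applying it to cycle: c+0=c, y+1=z, c+2=e, l+3=o, e+4=i.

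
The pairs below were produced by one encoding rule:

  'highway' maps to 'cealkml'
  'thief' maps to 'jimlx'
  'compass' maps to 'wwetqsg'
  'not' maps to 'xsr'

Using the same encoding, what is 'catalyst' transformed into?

xwcpexeg

The output letters match the input read backwards, each shifted +4: highway reversed is yawhgih. Read the word backwards and shift each letter +4.
Applying it to catalyst: reverse → tsylatac; then shift: t+4=x, s+4=w, y+4=c, l+4=p, a+4=e, t+4=x, a+4=e, c+4=g.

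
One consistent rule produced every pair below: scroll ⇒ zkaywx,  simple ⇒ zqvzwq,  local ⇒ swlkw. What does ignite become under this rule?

In scroll: s→z is +7, c→k is +8, r→a is +9, o→y is +10 — the shift increases by 1 each position. Each letter shifts forward by (position + 7), i.e. 7, 8, 9, … — the shift grows by one for each successive letter.
On ignite: i+7=p, g+8=o, n+9=w, i+10=s, t+11=e, e+12=q.

powseq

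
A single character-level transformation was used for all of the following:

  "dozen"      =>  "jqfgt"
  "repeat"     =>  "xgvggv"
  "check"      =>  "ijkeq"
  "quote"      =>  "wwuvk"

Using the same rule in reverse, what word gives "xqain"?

Shifts by position in dozen: pos 0: d→j (+6), pos 1: o→q (+2), pos 2: z→f (+6), pos 3: e→g (+2) — repeating every 2. The shifts repeat in a cycle of length 2: positions 0,1,… shift by +6, +2, then the pattern repeats.
Decoding xqain: x−6=r, q−2=o, a−6=u, i−2=g, n−6=h.

rough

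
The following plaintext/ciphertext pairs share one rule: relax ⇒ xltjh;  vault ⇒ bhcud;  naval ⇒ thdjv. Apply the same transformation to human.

The shift increases by 1 at each position, starting from +6: 6, 7, 8, ….
For human: h+6=n, u+7=b, m+8=u, a+9=j, n+10=x.

nbujx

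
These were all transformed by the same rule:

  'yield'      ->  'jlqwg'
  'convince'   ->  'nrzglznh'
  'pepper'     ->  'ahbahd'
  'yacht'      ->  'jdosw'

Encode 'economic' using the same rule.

It's a Vigenère-style cipher with numeric key [11,3,12]: position i shifts by key[i mod 3].
For economic: e+11=p, c+3=f, o+12=a, n+11=y, o+3=r, m+12=y, i+11=t, c+3=f.

pfayrytf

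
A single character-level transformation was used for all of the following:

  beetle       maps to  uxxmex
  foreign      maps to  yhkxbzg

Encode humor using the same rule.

Compare letters: b→u is +19, e→x is +19, e→x is +19 — a constant shift. Every letter moves 19 places later in the alphabet, wrapping around z→a.
Applying it to humor: h+19=a, u+19=n, m+19=f, o+19=h, r+19=k.

anfhk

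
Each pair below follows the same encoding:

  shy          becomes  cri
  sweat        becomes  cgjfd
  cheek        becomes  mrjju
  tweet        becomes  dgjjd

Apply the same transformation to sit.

Vowels shift forward by 5 and consonants shift forward by 10.
On sit: s(cons)+10=c, i(vowel)+5=n, t(cons)+10=d.

cnd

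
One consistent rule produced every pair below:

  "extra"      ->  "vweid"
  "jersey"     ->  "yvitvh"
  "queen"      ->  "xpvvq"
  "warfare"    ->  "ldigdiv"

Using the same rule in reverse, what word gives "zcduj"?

e(4)→v(21) and x(23)→w(22) fit y≡11x+3 (mod 26); the inverse of 11 mod 26 is 19. Treating letters as 0–25, the rule is x ↦ 11x + 3 (mod 26).
Reversing it on zcduj: z(25)→19·(25−3)≡2=c; c(2)→19·(2−3)≡7=h; d(3)→19·(3−3)≡0=a; u(20)→19·(20−3)≡11=l; j(9)→19·(9−3)≡10=k (all mod 26).

chalk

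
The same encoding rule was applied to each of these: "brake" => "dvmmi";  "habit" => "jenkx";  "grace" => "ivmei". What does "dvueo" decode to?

A repeating key of period 3 is used — shifts +2, +4, +12 over and over.
Undoing it on dvueo: d−2=b, v−4=r, u−12=i, e−2=c, o−4=k.

brick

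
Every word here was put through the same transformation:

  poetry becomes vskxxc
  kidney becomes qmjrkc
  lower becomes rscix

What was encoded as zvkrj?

Shifts by position in poetry: pos 0: p→v (+6), pos 1: o→s (+4), pos 2: e→k (+6), pos 3: t→x (+4) — repeating every 2. A repeating key of period 2 is used — shifts +6, +4 over and over.
Decoding zvkrj: z−6=t, v−4=r, k−6=e, r−4=n, j−6=d.

trend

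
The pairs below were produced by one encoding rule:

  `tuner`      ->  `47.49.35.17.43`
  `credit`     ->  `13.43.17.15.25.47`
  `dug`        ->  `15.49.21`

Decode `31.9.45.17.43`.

laser

t(#20)→47 and u(#21)→49: differences scale by 2, so n = 2·pos + 7. With a=1..z=26, the number is 2·pos + 7.
Undoing it on 31.9.45.17.43: 31→(31−7)÷2=12=l, 9→(9−7)÷2=1=a, 45→(45−7)÷2=19=s, 17→(17−7)÷2=5=e, 43→(43−7)÷2=18=r.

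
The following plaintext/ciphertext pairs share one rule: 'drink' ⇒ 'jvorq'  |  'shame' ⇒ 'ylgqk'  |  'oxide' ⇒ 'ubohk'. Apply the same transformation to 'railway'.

Shifts by position in drink: pos 0: d→j (+6), pos 1: r→v (+4), pos 2: i→o (+6), pos 3: n→r (+4) — repeating every 2. It's a Vigenère-style cipher with numeric key [6,4]: position i shifts by key[i mod 2].
On railway: r+6=x, a+4=e, i+6=o, l+4=p, w+6=c, a+4=e, y+6=e.

xeopcee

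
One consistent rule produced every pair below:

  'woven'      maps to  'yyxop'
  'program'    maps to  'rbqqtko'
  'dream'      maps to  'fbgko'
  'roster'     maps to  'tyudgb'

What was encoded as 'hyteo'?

forum

Shifts by position in woven: pos 0: w→y (+2), pos 1: o→y (+10), pos 2: v→x (+2), pos 3: e→o (+10) — repeating every 2. A repeating key of period 2 is used — shifts +2, +10 over and over.
Decoding hyteo: h−2=f, y−10=o, t−2=r, e−10=u, o−2=m.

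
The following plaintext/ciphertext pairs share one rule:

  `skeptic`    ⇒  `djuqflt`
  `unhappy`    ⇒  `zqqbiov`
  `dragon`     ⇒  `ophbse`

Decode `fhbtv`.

usage

The output letters match the input read backwards, each shifted +1: skeptic reversed is citpeks. Read the word backwards and shift each letter +1.
Decoding fhbtv: shift back: f−1=e, h−1=g, b−1=a, t−1=s, v−1=u → egasu; then reverse → usage.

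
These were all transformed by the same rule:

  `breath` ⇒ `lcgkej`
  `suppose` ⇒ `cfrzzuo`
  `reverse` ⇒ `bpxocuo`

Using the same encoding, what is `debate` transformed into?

npdkeg

Shifts by position in breath: pos 0: b→l (+10), pos 1: r→c (+11), pos 2: e→g (+2), pos 3: a→k (+10), pos 4: t→e (+11), pos 5: h→j (+2) — repeating every 3. It's a Vigenère-style cipher with numeric key [10,11,2]: position i shifts by key[i mod 3].
For debate: d+10=n, e+11=p, b+2=d, a+10=k, t+11=e, e+2=g.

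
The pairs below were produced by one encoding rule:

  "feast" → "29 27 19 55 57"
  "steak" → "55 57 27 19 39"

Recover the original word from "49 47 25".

pod

f(#6)→29 and e(#5)→27: differences scale by 2, so n = 2·pos + 17. The formula is n = 2×(alphabet index, a=1) + 17.
Undoing it on 49 47 25: 49→(49−17)÷2=16=p, 47→(47−17)÷2=15=o, 25→(25−17)÷2=4=d.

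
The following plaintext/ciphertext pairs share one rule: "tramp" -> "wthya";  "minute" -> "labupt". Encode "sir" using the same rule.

The output letters match the input read backwards, each shifted +7: tramp reversed is pmart. Two steps: reverse the string, then apply a Caesar shift of +7.
For sir: reverse → ris; then shift: r+7=y, i+7=p, s+7=z.

ypz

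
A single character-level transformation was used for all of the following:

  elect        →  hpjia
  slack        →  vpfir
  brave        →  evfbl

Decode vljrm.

Letter i (0-indexed) is shifted by i+3, so successive shifts are 3, 4, 5, ….
Decoding vljrm: v−3=s, l−4=h, j−5=e, r−6=l, m−7=f.

shelf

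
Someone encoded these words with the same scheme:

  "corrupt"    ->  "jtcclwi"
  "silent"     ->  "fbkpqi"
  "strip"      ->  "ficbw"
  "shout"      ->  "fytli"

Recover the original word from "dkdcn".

alarm

c(2)→j(9) and o(14)→t(19) fit y≡3x+3 (mod 26); the inverse of 3 mod 26 is 9. This is an affine cipher: with a=0,…,z=25, each position x becomes (3x+3) mod 26.
Reversing it on dkdcn: d(3)→9·(3−3)≡0=a; k(10)→9·(10−3)≡11=l; d(3)→9·(3−3)≡0=a; c(2)→9·(2−3)≡17=r; n(13)→9·(13−3)≡12=m (all mod 26).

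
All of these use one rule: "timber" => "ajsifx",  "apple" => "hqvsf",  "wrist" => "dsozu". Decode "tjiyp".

Shifts by position in timber: pos 0: t→a (+7), pos 1: i→j (+1), pos 2: m→s (+6), pos 3: b→i (+7), pos 4: e→f (+1), pos 5: r→x (+6) — repeating every 3. The shifts repeat in a cycle of length 3: positions 0,1,… shift by +7, +1, +6, then the pattern repeats.
Decoding tjiyp: t−7=m, j−1=i, i−6=c, y−7=r, p−1=o.

micro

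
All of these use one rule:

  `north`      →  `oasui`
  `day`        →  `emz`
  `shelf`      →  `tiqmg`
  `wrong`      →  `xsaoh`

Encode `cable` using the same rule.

dmcmq

Vowels shift forward by 12 and consonants shift forward by 1.
On cable: c(cons)+1=d, a(vowel)+12=m, b(cons)+1=c, l(cons)+1=m, e(vowel)+12=q.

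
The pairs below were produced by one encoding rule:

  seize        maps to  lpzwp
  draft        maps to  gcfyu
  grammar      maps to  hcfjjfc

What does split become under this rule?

s(18)→l(11) and e(4)→p(15) fit y≡9x+5 (mod 26); the inverse of 9 mod 26 is 3. Each letter's alphabet position (a=0..z=25) is mapped through 9·x+5 mod 26 — an affine cipher.
On split: s(18)→9·18+5≡11=l; p(15)→9·15+5≡10=k; l(11)→9·11+5≡0=a; i(8)→9·8+5≡25=z; t(19)→9·19+5≡20=u (all mod 26).

lkazu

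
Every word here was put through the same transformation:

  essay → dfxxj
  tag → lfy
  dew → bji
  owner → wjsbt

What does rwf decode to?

Two steps: reverse the string, then apply a Caesar shift of +5.
Undoing it on rwf: shift back: r−5=m, w−5=r, f−5=a → mra; then reverse → arm.

arm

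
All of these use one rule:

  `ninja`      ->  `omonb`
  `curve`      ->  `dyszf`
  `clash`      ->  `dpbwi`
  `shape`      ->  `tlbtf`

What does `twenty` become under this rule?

uafruc

The shifts repeat in a cycle of length 2: positions 0,1,… shift by +1, +4, then the pattern repeats.
On twenty: t+1=u, w+4=a, e+1=f, n+4=r, t+1=u, y+4=c.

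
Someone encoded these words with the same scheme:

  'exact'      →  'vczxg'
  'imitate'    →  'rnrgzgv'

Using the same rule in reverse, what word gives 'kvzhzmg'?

peasant

Each pair mirrors across the alphabet (e↔v, x↔c, a↔z): positions sum to 25. This is the alphabet-reversal cipher (Atbash): a becomes z, b becomes y, etc.
Undoing it on kvzhzmg: k↔p, v↔e, z↔a, h↔s, z↔a, m↔n, g↔t.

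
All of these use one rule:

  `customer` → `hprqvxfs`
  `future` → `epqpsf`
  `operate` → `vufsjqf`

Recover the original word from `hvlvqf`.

Treating letters as 0–25, the rule is x ↦ 25x + 9 (mod 26).
Decoding hvlvqf: h(7)→25·(7−9)≡2=c; v(21)→25·(21−9)≡14=o; l(11)→25·(11−9)≡24=y; v(21)→25·(21−9)≡14=o; q(16)→25·(16−9)≡19=t; f(5)→25·(5−9)≡4=e (all mod 26).

coyote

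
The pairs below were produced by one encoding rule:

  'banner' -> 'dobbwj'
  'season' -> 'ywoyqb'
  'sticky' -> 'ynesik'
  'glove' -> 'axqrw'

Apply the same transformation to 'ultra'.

cxnjo

b(1)→d(3) and a(0)→o(14) fit y≡15x+14 (mod 26); the inverse of 15 mod 26 is 7. Treating letters as 0–25, the rule is x ↦ 15x + 14 (mod 26).
For ultra: u(20)→15·20+14≡2=c; l(11)→15·11+14≡23=x; t(19)→15·19+14≡13=n; r(17)→15·17+14≡9=j; a(0)→15·0+14≡14=o (all mod 26).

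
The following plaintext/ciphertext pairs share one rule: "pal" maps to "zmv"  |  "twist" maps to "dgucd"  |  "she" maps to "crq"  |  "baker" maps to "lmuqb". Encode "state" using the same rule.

The shift depends on letter class: consonant p→z is +10, but vowel a→m is +12. Vowels shift forward by 12 and consonants shift forward by 10.
For state: s(cons)+10=c, t(cons)+10=d, a(vowel)+12=m, t(cons)+10=d, e(vowel)+12=q.

cdmdq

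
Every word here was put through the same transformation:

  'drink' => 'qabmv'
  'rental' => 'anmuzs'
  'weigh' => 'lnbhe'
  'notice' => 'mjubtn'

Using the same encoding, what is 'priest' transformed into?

d(3)→q(16) and r(17)→a(0) fit y≡23x+25 (mod 26); the inverse of 23 mod 26 is 17. This is an affine cipher: with a=0,…,z=25, each position x becomes (23x+25) mod 26.
Applying it to priest: p(15)→23·15+25≡6=g; r(17)→23·17+25≡0=a; i(8)→23·8+25≡1=b; e(4)→23·4+25≡13=n; s(18)→23·18+25≡23=x; t(19)→23·19+25≡20=u (all mod 26).

gabnxu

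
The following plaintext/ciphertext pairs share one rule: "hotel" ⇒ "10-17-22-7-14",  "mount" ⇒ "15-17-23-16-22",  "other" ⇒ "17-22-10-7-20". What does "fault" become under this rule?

8-3-23-14-22

h is letter #8 and maps to 10: an offset of 2. The number is (letter's place in the alphabet, a=1) + 2.
On fault: f=6→8, a=1→3, u=21→23, l=12→14, t=20→22.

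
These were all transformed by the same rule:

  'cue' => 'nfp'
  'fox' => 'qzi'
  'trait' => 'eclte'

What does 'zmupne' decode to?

Compare letters: c→n is +11, u→f is +11, e→p is +11 — a constant shift. This is a Caesar cipher with shift 11.
Reversing it on zmupne: z−11=o, m−11=b, u−11=j, p−11=e, n−11=c, e−11=t.

object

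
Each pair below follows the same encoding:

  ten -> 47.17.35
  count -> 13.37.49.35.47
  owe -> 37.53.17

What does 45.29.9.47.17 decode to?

skate

The formula is n = 2×(alphabet index, a=1) + 7.
Decoding 45.29.9.47.17: 45→(45−7)÷2=19=s, 29→(29−7)÷2=11=k, 9→(9−7)÷2=1=a, 47→(47−7)÷2=20=t, 17→(17−7)÷2=5=e.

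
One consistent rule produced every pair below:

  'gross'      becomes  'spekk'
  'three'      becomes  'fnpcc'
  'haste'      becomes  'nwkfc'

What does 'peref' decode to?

robot

This is an affine cipher: with a=0,…,z=25, each position x becomes (21x+22) mod 26.
Undoing it on peref: p(15)→5·(15−22)≡17=r; e(4)→5·(4−22)≡14=o; r(17)→5·(17−22)≡1=b; e(4)→5·(4−22)≡14=o; f(5)→5·(5−22)≡19=t (all mod 26).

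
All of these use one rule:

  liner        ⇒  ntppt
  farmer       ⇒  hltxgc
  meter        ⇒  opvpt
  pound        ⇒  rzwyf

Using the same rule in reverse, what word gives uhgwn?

Shifts by position in liner: pos 0: l→n (+2), pos 1: i→t (+11), pos 2: n→p (+2), pos 3: e→p (+11) — repeating every 2. A repeating key of period 2 is used — shifts +2, +11 over and over.
Reversing it on uhgwn: u−2=s, h−11=w, g−2=e, w−11=l, n−2=l.

swell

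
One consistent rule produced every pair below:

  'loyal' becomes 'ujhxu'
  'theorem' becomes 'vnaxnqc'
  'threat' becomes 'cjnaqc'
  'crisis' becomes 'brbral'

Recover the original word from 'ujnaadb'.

Read the word backwards and shift each letter +9.
Undoing it on ujnaadb: shift back: u−9=l, j−9=a, n−9=e, a−9=r, a−9=r, d−9=u, b−9=s → laerrus; then reverse → surreal.

surreal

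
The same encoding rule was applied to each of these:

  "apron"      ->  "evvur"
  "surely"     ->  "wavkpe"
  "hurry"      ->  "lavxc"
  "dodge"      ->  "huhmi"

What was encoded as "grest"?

Shifts by position in apron: pos 0: a→e (+4), pos 1: p→v (+6), pos 2: r→v (+4), pos 3: o→u (+6) — repeating every 2. It's a Vigenère-style cipher with numeric key [4,6]: position i shifts by key[i mod 2].
Undoing it on grest: g−4=c, r−6=l, e−4=a, s−6=m, t−4=p.

clamp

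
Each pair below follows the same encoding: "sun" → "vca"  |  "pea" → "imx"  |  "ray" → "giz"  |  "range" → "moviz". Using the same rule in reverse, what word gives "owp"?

The word is reversed, then every letter is shifted forward by 8.
Undoing it on owp: shift back: o−8=g, w−8=o, p−8=h → goh; then reverse → hog.

hog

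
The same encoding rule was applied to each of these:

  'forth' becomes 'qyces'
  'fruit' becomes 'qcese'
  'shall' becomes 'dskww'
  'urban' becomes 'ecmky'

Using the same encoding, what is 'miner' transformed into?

The shift depends on letter class: consonant f→q is +11, but vowel o→y is +10. Two shifts are in play — +10 for a/e/i/o/u, +11 for every other letter.
For miner: m(cons)+11=x, i(vowel)+10=s, n(cons)+11=y, e(vowel)+10=o, r(cons)+11=c.

xsyoc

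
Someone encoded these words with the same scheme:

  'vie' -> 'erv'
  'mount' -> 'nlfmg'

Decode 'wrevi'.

Each pair mirrors across the alphabet (v↔e, i↔r, e↔v): positions sum to 25. Letters are reflected about the middle of the alphabet (position → 25−position): Atbash.
Reversing it on wrevi: w↔d, r↔i, e↔v, v↔e, i↔r.

diver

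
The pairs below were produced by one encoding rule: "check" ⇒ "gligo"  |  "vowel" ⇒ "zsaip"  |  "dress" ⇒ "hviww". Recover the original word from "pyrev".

lunar

Compare letters: c→g is +4, h→l is +4, e→i is +4 — a constant shift. It's a constant shift of +4 (ROT4).
Decoding pyrev: p−4=l, y−4=u, r−4=n, e−4=a, v−4=r.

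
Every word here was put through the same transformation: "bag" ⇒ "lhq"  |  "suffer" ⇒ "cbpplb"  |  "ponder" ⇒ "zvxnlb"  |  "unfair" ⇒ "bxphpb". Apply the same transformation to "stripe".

cdbpzl

Two shifts are in play — +7 for a/e/i/o/u, +10 for every other letter.
For stripe: s(cons)+10=c, t(cons)+10=d, r(cons)+10=b, i(vowel)+7=p, p(cons)+10=z, e(vowel)+7=l.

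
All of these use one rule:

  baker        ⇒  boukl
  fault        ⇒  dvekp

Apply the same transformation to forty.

The output letters match the input read backwards, each shifted +10: baker reversed is rekab. Read the word backwards and shift each letter +10.
Applying it to forty: reverse → ytrof; then shift: y+10=i, t+10=d, r+10=b, o+10=y, f+10=p.

idbyp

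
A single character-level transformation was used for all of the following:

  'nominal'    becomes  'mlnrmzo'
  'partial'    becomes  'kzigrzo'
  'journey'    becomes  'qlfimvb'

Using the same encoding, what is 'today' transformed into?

Letters are reflected about the middle of the alphabet (position → 25−position): Atbash.
Applying it to today: t↔g, o↔l, d↔w, a↔z, y↔b.

glwzb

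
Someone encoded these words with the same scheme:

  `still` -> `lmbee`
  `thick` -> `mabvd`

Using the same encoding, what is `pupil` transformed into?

Every letter moves 19 places later in the alphabet, wrapping around z→a.
For pupil: p+19=i, u+19=n, p+19=i, i+19=b, l+19=e.

inibe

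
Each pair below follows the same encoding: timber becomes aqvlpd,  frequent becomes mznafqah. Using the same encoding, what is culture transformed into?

Each letter shifts forward by (position + 7), i.e. 7, 8, 9, … — the shift grows by one for each successive letter.
On culture: c+7=j, u+8=c, l+9=u, t+10=d, u+11=f, r+12=d, e+13=r.

jcudfdr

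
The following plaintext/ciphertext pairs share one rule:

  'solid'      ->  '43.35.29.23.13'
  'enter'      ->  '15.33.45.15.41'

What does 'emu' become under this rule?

15.31.47

With a=1..z=26, the number is 2·pos + 5.
On emu: e=5→15, m=13→31, u=21→47.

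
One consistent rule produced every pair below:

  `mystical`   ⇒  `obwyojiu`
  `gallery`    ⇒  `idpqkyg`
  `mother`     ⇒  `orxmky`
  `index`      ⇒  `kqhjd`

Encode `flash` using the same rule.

hoexn

In mystical: m→o is +2, y→b is +3, s→w is +4, t→y is +5 — the shift increases by 1 each position. Each letter shifts forward by (position + 2), i.e. 2, 3, 4, … — the shift grows by one for each successive letter.
Applying it to flash: f+2=h, l+3=o, a+4=e, s+5=x, h+6=n.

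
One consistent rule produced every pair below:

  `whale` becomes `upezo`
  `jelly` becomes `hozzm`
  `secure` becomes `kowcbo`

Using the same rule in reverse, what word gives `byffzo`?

riddle

w(22)→u(20) and h(7)→p(15) fit y≡9x+4 (mod 26); the inverse of 9 mod 26 is 3. This is an affine cipher: with a=0,…,z=25, each position x becomes (9x+4) mod 26.
Undoing it on byffzo: b(1)→3·(1−4)≡17=r; y(24)→3·(24−4)≡8=i; f(5)→3·(5−4)≡3=d; f(5)→3·(5−4)≡3=d; z(25)→3·(25−4)≡11=l; o(14)→3·(14−4)≡4=e (all mod 26).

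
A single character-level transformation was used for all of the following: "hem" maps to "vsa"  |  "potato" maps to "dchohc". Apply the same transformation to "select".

gszsqh

Compare letters: h→v is +14, e→s is +14, m→a is +14 — a constant shift. Each letter is shifted forward by 14 in the alphabet (a Caesar shift of +14).
For select: s+14=g, e+14=s, l+14=z, e+14=s, c+14=q, t+14=h.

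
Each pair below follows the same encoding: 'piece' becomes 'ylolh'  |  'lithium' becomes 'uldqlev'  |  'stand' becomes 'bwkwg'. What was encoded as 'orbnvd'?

A repeating key of period 3 is used — shifts +9, +3, +10 over and over.
Decoding orbnvd: o−9=f, r−3=o, b−10=r, n−9=e, v−3=s, d−10=t.

forest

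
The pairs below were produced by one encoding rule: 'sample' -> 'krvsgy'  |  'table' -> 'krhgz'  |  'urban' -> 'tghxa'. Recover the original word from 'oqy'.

Read the word backwards and shift each letter +6.
Undoing it on oqy: shift back: o−6=i, q−6=k, y−6=s → iks; then reverse → ski.

ski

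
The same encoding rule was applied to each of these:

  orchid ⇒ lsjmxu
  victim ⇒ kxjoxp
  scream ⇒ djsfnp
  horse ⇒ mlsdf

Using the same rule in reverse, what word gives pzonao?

o(14)→l(11) and r(17)→s(18) fit y≡11x+13 (mod 26); the inverse of 11 mod 26 is 19. This is an affine cipher: with a=0,…,z=25, each position x becomes (11x+13) mod 26.
Reversing it on pzonao: p(15)→19·(15−13)≡12=m; z(25)→19·(25−13)≡20=u; o(14)→19·(14−13)≡19=t; n(13)→19·(13−13)≡0=a; a(0)→19·(0−13)≡13=n; o(14)→19·(14−13)≡19=t (all mod 26).

mutant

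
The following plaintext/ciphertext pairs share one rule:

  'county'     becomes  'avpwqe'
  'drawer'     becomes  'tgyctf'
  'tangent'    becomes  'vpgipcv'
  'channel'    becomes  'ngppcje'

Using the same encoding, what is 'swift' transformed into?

Two steps: reverse the string, then apply a Caesar shift of +2.
For swift: reverse → tfiws; then shift: t+2=v, f+2=h, i+2=k, w+2=y, s+2=u.

vhkyu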